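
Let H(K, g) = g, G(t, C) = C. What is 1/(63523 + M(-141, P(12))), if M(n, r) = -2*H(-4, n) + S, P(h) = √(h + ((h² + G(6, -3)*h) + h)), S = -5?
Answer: 1/63800 ≈ 1.5674e-5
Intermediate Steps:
P(h) = √(h² - h) (P(h) = √(h + ((h² - 3*h) + h)) = √(h + (h² - 2*h)) = √(h² - h))
M(n, r) = -5 - 2*n (M(n, r) = -2*n - 5 = -5 - 2*n)
1/(63523 + M(-141, P(12))) = 1/(63523 + (-5 - 2*(-141))) = 1/(63523 + (-5 + 282)) = 1/(63523 + 277) = 1/63800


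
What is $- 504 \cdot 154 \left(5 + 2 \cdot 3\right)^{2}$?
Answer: $-9391536$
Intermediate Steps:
$- 504 \cdot 154 \left(5 + 2 \cdot 3\right)^{2} = - 504 \cdot 154 \left(5 + 6\right)^{2} = - 504 \cdot 154 \cdot 11^{2} = - 504 \cdot 154 \cdot 121 = \left(-504\right) 18634 = -9391536$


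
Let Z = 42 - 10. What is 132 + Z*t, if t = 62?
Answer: 2116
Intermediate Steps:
Z = 32
132 + Z*t = 132 + 32*62 = 132 + 1984 = 2116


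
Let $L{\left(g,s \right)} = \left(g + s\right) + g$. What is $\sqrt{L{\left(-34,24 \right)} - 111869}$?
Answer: $i \sqrt{111913} \approx 334.53 i$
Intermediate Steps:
$L{\left(g,s \right)} = s + 2 g$
$\sqrt{L{\left(-34,24 \right)} - 111869} = \sqrt{\left(24 + 2 \left(-34\right)\right) - 111869} = \sqrt{\left(24 - 68\right) - 111869} = \sqrt{-44 - 111869} = \sqrt{-111913} = i \sqrt{111913}$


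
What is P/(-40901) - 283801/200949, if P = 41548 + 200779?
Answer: -1230675776/167735001 ≈ -7.3370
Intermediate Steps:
P = 242327
P/(-40901) - 283801/200949 = 242327/(-40901) - 283801/200949 = 242327*(-1/40901) - 283801*1/200949 = -242327/40901 - 40543/28707 = -1230675776/167735001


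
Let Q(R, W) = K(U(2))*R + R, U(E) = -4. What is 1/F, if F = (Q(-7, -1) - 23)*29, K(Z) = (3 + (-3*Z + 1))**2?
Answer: -1/52838 ≈ -1.8926e-5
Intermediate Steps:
K(Z) = (4 - 3*Z)**2 (K(Z) = (3 + (1 - 3*Z))**2 = (4 - 3*Z)**2)
Q(R, W) = 257*R (Q(R, W) = (-4 + 3*(-4))**2*R + R = (-4 - 12)**2*R + R = (-16)**2*R + R = 256*R + R = 257*R)
F = -52838 (F = (257*(-7) - 23)*29 = (-1799 - 23)*29 = -1822*29 = -52838)
1/F = 1/(-52838) = -1/52838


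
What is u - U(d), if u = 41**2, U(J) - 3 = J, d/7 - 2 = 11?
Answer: 1587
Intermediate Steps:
d = 91 (d = 14 + 7*11 = 14 + 77 = 91)
U(J) = 3 + J
u = 1681
u - U(d) = 1681 - (3 + 91) = 1681 - 1*94 = 1681 - 94 = 1587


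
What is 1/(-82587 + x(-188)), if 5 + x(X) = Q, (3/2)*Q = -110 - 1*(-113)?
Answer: -1/82590 ≈ -1.2108e-5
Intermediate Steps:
Q = 2 (Q = 2*(-110 - 1*(-113))/3 = 2*(-110 + 113)/3 = (⅔)*3 = 2)
x(X) = -3 (x(X) = -5 + 2 = -3)
1/(-82587 + x(-188)) = 1/(-82587 - 3) = 1/(-82590) = -1/82590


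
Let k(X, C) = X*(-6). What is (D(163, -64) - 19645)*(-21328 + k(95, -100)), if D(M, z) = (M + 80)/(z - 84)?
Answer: 31836440147/74 ≈ 4.3022e+8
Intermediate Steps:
k(X, C) = -6*X
D(M, z) = (80 + M)/(-84 + z)
(D(163, -64) - 19645)*(-21328 + k(95, -100)) = ((80 + 163)/(-84 - 64) - 19645)*(-21328 - 6*95) = (243/(-148) - 19645)*(-21328 - 570) = (-1/148*243 - 19645)*(-21898) = (-243/148 - 19645)*(-21898) = -2907703/148*(-21898) = 31836440147/74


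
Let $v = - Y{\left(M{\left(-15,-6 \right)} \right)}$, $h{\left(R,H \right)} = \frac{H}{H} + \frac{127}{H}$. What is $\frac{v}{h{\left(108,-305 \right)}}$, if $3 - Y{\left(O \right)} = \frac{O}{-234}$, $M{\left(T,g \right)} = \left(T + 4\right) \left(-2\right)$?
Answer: $- \frac{55205}{10413} \approx -5.3015$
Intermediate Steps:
$h{\left(R,H \right)} = 1 + \frac{127}{H}$
$M{\left(T,g \right)} = -8 - 2 T$ ($M{\left(T,g \right)} = \left(4 + T\right) \left(-2\right) = -8 - 2 T$)
$Y{\left(O \right)} = 3 + \frac{O}{234}$ ($Y{\left(O \right)} = 3 - \frac{O}{-234} = 3 - O \left(- \frac{1}{234}\right) = 3 - - \frac{O}{234} = 3 + \frac{O}{234}$)
$v = - \frac{362}{117}$ ($v = - (3 + \frac{-8 - -30}{234}) = - (3 + \frac{-8 + 30}{234}) = - (3 + \frac{1}{234} \cdot 22) = - (3 + \frac{11}{117}) = \left(-1\right) \frac{362}{117} = - \frac{362}{117} \approx -3.094$)
$\frac{v}{h{\left(108,-305 \right)}} = - \frac{362}{117 \frac{127 - 305}{-305}} = - \frac{362}{117 \left(\left(- \frac{1}{305}\right) \left(-178\right)\right)} = - \frac{362}{117 \cdot \frac{178}{305}} = \left(- \frac{362}{117}\right) \frac{305}{178} = - \frac{55205}{10413}$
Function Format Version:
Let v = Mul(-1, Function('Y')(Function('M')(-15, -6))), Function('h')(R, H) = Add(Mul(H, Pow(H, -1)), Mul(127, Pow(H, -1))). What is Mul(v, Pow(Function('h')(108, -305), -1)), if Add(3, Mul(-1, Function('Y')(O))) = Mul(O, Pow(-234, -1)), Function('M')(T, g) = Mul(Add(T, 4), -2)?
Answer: Rational(-55205, 10413) ≈ -5.3015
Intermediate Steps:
Function('h')(R, H) = Add(1, Mul(127, Pow(H, -1)))
Function('M')(T, g) = Add(-8, Mul(-2, T)) (Function('M')(T, g) = Mul(Add(4, T), -2) = Add(-8, Mul(-2, T)))
Function('Y')(O) = Add(3, Mul(Rational(1, 234), O)) (Function('Y')(O) = Add(3, Mul(-1, Mul(O, Pow(-234, -1)))) = Add(3, Mul(-1, Mul(O, Rational(-1, 234)))) = Add(3, Mul(-1, Mul(Rational(-1, 234), O))) = Add(3, Mul(Rational(1, 234), O)))
v = Rational(-362, 117) (v = Mul(-1, Add(3, Mul(Rational(1, 234), Add(-8, Mul(-2, -15))))) = Mul(-1, Add(3, Mul(Rational(1, 234), Add(-8, 30)))) = Mul(-1, Add(3, Mul(Rational(1, 234), 22))) = Mul(-1, Add(3, Rational(11, 117))) = Mul(-1, Rational(362, 117)) = Rational(-362, 117) ≈ -3.0940)
Mul(v, Pow(Function('h')(108, -305), -1)) = Mul(Rational(-362, 117), Pow(Mul(Pow(-305, -1), Add(127, -305)), -1)) = Mul(Rational(-362, 117), Pow(Mul(Rational(-1, 305), -178), -1)) = Mul(Rational(-362, 117), Pow(Rational(178, 305), -1)) = Mul(Rational(-362, 117), Rational(305, 178)) = Rational(-55205, 10413)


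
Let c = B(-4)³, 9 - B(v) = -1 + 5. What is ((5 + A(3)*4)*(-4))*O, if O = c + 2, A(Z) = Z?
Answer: -8636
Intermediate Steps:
B(v) = 5 (B(v) = 9 - (-1 + 5) = 9 - 1*4 = 9 - 4 = 5)
c = 125 (c = 5³ = 125)
O = 127 (O = 125 + 2 = 127)
((5 + A(3)*4)*(-4))*O = ((5 + 3*4)*(-4))*127 = ((5 + 12)*(-4))*127 = (17*(-4))*127 = -68*127 = -8636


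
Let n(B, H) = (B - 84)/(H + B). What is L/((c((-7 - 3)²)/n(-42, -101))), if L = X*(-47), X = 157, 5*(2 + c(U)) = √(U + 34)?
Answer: -23243850/2431 - 2324385*√134/2431 ≈ -20630.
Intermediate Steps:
c(U) = -2 + √(34 + U)/5 (c(U) = -2 + √(U + 34)/5 = -2 + √(34 + U)/5)
n(B, H) = (-84 + B)/(B + H)
L = -7379 (L = 157*(-47) = -7379)
L/((c((-7 - 3)²)/n(-42, -101))) = -7379*(-84 - 42)/((-42 - 101)*(-2 + √(34 + (-7 - 3)²)/5)) = -7379*126/(143*(-2 + √(34 + (-10)²)/5)) = -7379*126/(143*(-2 + √(34 + 100)/5)) = -7379*126/(143*(-2 + √134/5)) = -7379/(-143/63 + 143*√134/630)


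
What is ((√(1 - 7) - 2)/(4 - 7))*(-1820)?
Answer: -3640/3 + 1820*I*√6/3 ≈ -1213.3 + 1486.0*I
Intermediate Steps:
((√(1 - 7) - 2)/(4 - 7))*(-1820) = ((√(-6) - 2)/(-3))*(-1820) = ((I*√6 - 2)*(-⅓))*(-1820) = ((-2 + I*√6)*(-⅓))*(-1820) = (⅔ - I*√6/3)*(-1820) = -3640/3 + 1820*I*√6/3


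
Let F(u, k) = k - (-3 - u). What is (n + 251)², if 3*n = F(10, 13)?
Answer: 606841/9 ≈ 67427.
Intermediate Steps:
F(u, k) = 3 + k + u (F(u, k) = k + (3 + u) = 3 + k + u)
n = 26/3 (n = (3 + 13 + 10)/3 = (⅓)*26 = 26/3 ≈ 8.6667)
(n + 251)² = (26/3 + 251)² = (779/3)² = 606841/9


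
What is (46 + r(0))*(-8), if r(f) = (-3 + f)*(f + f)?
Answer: -368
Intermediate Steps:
r(f) = 2*f*(-3 + f) (r(f) = (-3 + f)*(2*f) = 2*f*(-3 + f))
(46 + r(0))*(-8) = (46 + 2*0*(-3 + 0))*(-8) = (46 + 2*0*(-3))*(-8) = (46 + 0)*(-8) = 46*(-8) = -368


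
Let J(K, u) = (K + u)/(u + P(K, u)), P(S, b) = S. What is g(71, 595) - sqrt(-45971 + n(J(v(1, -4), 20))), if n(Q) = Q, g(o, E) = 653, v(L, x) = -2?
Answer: 653 - I*sqrt(45970) ≈ 653.0 - 214.41*I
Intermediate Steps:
J(K, u) = 1 (J(K, u) = (K + u)/(u + K) = (K + u)/(K + u) = 1)
g(71, 595) - sqrt(-45971 + n(J(v(1, -4), 20))) = 653 - sqrt(-45971 + 1) = 653 - sqrt(-45970) = 653 - I*sqrt(45970)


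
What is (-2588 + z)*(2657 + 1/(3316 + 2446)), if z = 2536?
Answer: -398050510/2881 ≈ -1.3816e+5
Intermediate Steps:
(-2588 + z)*(2657 + 1/(3316 + 2446)) = (-2588 + 2536)*(2657 + 1/(3316 + 2446)) = -52*(2657 + 1/5762) = -52*15309635/5762 = -398050510/2881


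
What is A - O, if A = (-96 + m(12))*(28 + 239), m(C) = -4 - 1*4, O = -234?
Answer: -27534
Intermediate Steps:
m(C) = -8 (m(C) = -4 - 4 = -8)
A = -27768 (A = (-96 - 8)*(28 + 239) = -104*267 = -27768)
A - O = -27768 - 1*(-234) = -27768 + 234 = -27534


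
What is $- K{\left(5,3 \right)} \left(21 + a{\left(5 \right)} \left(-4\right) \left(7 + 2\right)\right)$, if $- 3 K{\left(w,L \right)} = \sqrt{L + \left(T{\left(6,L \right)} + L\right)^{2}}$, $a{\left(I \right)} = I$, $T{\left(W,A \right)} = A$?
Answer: $- 53 \sqrt{39} \approx -330.98$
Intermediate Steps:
$K{\left(w,L \right)} = - \frac{\sqrt{L + 4 L^{2}}}{3}$ ($K{\left(w,L \right)} = - \frac{\sqrt{L + \left(L + L\right)^{2}}}{3} = - \frac{\sqrt{L + \left(2 L\right)^{2}}}{3} = - \frac{\sqrt{L + 4 L^{2}}}{3}$)
$- K{\left(5,3 \right)} \left(21 + a{\left(5 \right)} \left(-4\right) \left(7 + 2\right)\right) = - \frac{\left(-1\right) \sqrt{3 \left(1 + 4 \cdot 3\right)}}{3} \left(21 + 5 \left(-4\right) \left(7 + 2\right)\right) = - \frac{\left(-1\right) \sqrt{3 \left(1 + 12\right)}}{3} \left(21 - 180\right) = - \frac{\left(-1\right) \sqrt{3 \cdot 13}}{3} \left(21 - 180\right) = - \frac{\left(-1\right) \sqrt{39}}{3} \left(-159\right) = \frac{\sqrt{39}}{3} \left(-159\right) = - 53 \sqrt{39}$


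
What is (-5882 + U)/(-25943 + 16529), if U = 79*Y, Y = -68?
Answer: 5627/4707 ≈ 1.1955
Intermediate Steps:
U = -5372 (U = 79*(-68) = -5372)
(-5882 + U)/(-25943 + 16529) = (-5882 - 5372)/(-25943 + 16529) = -11254/(-9414) = -11254*(-1/9414) = 5627/4707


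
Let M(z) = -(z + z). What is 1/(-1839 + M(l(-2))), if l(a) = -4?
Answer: -1/1831 ≈ -0.00054615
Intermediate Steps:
M(z) = -2*z
1/(-1839 + M(l(-2))) = 1/(-1839 - 2*(-4)) = 1/(-1839 + 8) = 1/(-1831) = -1/1831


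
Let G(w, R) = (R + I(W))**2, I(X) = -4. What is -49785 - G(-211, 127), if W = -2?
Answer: -64914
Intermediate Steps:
G(w, R) = (-4 + R)**2 (G(w, R) = (R - 4)**2 = (-4 + R)**2)
-49785 - G(-211, 127) = -49785 - (-4 + 127)**2 = -49785 - 1*123**2 = -49785 - 1*15129 = -49785 - 15129 = -64914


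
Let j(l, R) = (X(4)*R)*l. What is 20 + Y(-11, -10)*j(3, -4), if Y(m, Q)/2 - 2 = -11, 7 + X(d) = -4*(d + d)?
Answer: -8404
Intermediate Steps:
X(d) = -7 - 8*d (X(d) = -7 - 4*(d + d) = -7 - 8*d)
Y(m, Q) = -18 (Y(m, Q) = 4 + 2*(-11) = 4 - 22 = -18)
j(l, R) = -39*R*l (j(l, R) = ((-7 - 8*4)*R)*l = ((-7 - 32)*R)*l = (-39*R)*l = -39*R*l)
20 + Y(-11, -10)*j(3, -4) = 20 - (-702)*(-4)*3 = 20 - 18*468 = 20 - 8424 = -8404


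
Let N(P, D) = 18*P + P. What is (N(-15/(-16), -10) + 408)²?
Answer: 46416969/256 ≈ 1.8132e+5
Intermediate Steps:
N(P, D) = 19*P
(N(-15/(-16), -10) + 408)² = (19*(-15/(-16)) + 408)² = (19*(-15*(-1/16)) + 408)² = (19*(15/16) + 408)² = (285/16 + 408)² = (6813/16)² = 46416969/256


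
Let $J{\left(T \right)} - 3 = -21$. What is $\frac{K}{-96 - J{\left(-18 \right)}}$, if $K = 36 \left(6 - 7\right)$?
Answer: $\frac{6}{13} \approx 0.46154$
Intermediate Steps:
$K = -36$ ($K = 36 \left(-1\right) = -36$)
$J{\left(T \right)} = -18$ ($J{\left(T \right)} = 3 - 21 = -18$)
$\frac{K}{-96 - J{\left(-18 \right)}} = - \frac{36}{-96 - -18} = - \frac{36}{-96 + 18} = - \frac{36}{-78} = \left(-36\right) \left(- \frac{1}{78}\right) = \frac{6}{13}$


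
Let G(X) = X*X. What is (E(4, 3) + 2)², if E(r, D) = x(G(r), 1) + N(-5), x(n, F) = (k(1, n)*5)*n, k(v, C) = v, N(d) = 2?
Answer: 7056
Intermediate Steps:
G(X) = X²
x(n, F) = 5*n (x(n, F) = (1*5)*n = 5*n)
E(r, D) = 2 + 5*r² (E(r, D) = 5*r² + 2 = 2 + 5*r²)
(E(4, 3) + 2)² = ((2 + 5*4²) + 2)² = ((2 + 5*16) + 2)² = ((2 + 80) + 2)² = (82 + 2)² = 84² = 7056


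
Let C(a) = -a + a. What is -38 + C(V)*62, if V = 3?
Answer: -38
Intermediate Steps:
C(a) = 0
-38 + C(V)*62 = -38 + 0*62 = -38 + 0 = -38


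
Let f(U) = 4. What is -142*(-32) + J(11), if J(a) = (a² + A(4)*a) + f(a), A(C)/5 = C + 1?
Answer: 4944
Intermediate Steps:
A(C) = 5 + 5*C (A(C) = 5*(C + 1) = 5*(1 + C) = 5 + 5*C)
J(a) = 4 + a² + 25*a (J(a) = (a² + (5 + 5*4)*a) + 4 = (a² + (5 + 20)*a) + 4 = (a² + 25*a) + 4 = 4 + a² + 25*a)
-142*(-32) + J(11) = -142*(-32) + (4 + 11² + 25*11) = 4544 + (4 + 121 + 275) = 4544 + 400 = 4944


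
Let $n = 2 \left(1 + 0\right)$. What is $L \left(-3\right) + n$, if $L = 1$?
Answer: $-1$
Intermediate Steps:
$n = 2$ ($n = 2 \cdot 1 = 2$)
$L \left(-3\right) + n = 1 \left(-3\right) + 2 = -3 + 2 = -1$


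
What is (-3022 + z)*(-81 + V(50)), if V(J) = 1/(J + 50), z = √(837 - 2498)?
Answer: 12237589/50 - 8099*I*√1661/100 ≈ 2.4475e+5 - 3300.8*I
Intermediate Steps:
z = I*√1661 (z = √(-1661) = I*√1661 ≈ 40.755*I)
V(J) = 1/(50 + J)
(-3022 + z)*(-81 + V(50)) = (-3022 + I*√1661)*(-81 + 1/(50 + 50)) = (-3022 + I*√1661)*(-81 + 1/100) = (-3022 + I*√1661)*(-8099/100) = 12237589/50 - 8099*I*√1661/100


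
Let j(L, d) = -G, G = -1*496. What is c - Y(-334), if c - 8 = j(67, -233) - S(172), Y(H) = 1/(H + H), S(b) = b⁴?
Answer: -584641984735/668 ≈ -8.7521e+8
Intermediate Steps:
G = -496
Y(H) = 1/(2*H)
j(L, d) = 496 (j(L, d) = -1*(-496) = 496)
c = -875212552 (c = 8 + (496 - 1*172⁴) = 8 + (496 - 1*875213056) = 8 + (496 - 875213056) = 8 - 875212560 = -875212552)
c - Y(-334) = -875212552 - 1/(2*(-334)) = -875212552 - (-1)/(2*334) = -875212552 - 1*(-1/668) = -875212552 + 1/668 = -584641984735/668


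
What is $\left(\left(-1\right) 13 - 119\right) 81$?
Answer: $-10692$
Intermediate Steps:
$\left(\left(-1\right) 13 - 119\right) 81 = \left(-13 - 119\right) 81 = \left(-132\right) 81 = -10692$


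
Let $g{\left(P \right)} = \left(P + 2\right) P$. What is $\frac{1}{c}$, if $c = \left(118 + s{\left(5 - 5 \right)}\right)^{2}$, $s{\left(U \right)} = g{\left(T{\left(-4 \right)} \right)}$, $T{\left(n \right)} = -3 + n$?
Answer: $\frac{1}{23409} \approx 4.2719 \cdot 10^{-5}$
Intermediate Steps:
$g{\left(P \right)} = P \left(2 + P\right)$ ($g{\left(P \right)} = \left(2 + P\right) P = P \left(2 + P\right)$)
$s{\left(U \right)} = 35$ ($s{\left(U \right)} = \left(-3 - 4\right) \left(2 - 7\right) = - 7 \left(2 - 7\right) = \left(-7\right) \left(-5\right) = 35$)
$c = 23409$ ($c = \left(118 + 35\right)^{2} = 153^{2} = 23409$)
$\frac{1}{c} = \frac{1}{23409}$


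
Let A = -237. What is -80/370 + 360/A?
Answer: -5072/2923 ≈ -1.7352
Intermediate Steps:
-80/370 + 360/A = -80/370 + 360/(-237) = -80*1/370 + 360*(-1/237) = -8/37 - 120/79 = -5072/2923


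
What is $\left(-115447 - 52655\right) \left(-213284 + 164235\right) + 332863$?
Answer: $8245567861$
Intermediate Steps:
$\left(-115447 - 52655\right) \left(-213284 + 164235\right) + 332863 = \left(-168102\right) \left(-49049\right) + 332863 = 8245234998 + 332863 = 8245567861$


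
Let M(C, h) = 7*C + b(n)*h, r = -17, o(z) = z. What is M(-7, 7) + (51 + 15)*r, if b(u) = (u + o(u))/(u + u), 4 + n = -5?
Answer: -1164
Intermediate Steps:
n = -9 (n = -4 - 5 = -9)
b(u) = 1 (b(u) = (u + u)/(u + u) = (2*u)/((2*u)) = (2*u)*(1/(2*u)) = 1)
M(C, h) = h + 7*C (M(C, h) = 7*C + 1*h = 7*C + h = h + 7*C)
M(-7, 7) + (51 + 15)*r = (7 + 7*(-7)) + (51 + 15)*(-17) = (7 - 49) + 66*(-17) = -42 - 1122 = -1164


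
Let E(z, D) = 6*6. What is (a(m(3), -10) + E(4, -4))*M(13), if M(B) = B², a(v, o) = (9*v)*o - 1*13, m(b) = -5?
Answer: 79937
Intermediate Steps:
E(z, D) = 36
a(v, o) = -13 + 9*o*v (a(v, o) = 9*o*v - 13 = -13 + 9*o*v)
(a(m(3), -10) + E(4, -4))*M(13) = ((-13 + 9*(-10)*(-5)) + 36)*13² = ((-13 + 450) + 36)*169 = (437 + 36)*169 = 473*169 = 79937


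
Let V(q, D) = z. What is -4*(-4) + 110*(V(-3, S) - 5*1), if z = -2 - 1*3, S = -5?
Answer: -1084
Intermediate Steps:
z = -5 (z = -2 - 3 = -5)
V(q, D) = -5
-4*(-4) + 110*(V(-3, S) - 5*1) = -4*(-4) + 110*(-5 - 5*1) = 16 + 110*(-5 - 5) = 16 + 110*(-10) = 16 - 1100 = -1084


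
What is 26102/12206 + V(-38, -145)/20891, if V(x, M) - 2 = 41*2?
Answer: 273161093/127497773 ≈ 2.1425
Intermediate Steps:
V(x, M) = 84 (V(x, M) = 2 + 41*2 = 2 + 82 = 84)
26102/12206 + V(-38, -145)/20891 = 26102/12206 + 84/20891 = 26102*(1/12206) + 84*(1/20891) = 13051/6103 + 84/20891 = 273161093/127497773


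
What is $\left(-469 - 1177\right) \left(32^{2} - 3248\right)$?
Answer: $3660704$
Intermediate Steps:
$\left(-469 - 1177\right) \left(32^{2} - 3248\right) = - 1646 \left(1024 - 3248\right) = \left(-1646\right) \left(-2224\right) = 3660704$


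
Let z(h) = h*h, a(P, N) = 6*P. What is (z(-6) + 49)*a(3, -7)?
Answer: 1530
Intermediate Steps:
z(h) = h**2
(z(-6) + 49)*a(3, -7) = ((-6)**2 + 49)*(6*3) = (36 + 49)*18 = 85*18 = 1530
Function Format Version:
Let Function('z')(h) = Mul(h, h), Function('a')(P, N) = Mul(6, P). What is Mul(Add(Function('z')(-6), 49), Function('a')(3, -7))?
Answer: 1530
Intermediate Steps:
Function('z')(h) = Pow(h, 2)
Mul(Add(Function('z')(-6), 49), Function('a')(3, -7)) = Mul(Add(Pow(-6, 2), 49), Mul(6, 3)) = Mul(Add(36, 49), 18) = Mul(85, 18) = 1530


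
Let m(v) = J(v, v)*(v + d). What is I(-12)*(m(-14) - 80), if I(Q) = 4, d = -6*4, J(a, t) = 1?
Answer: -472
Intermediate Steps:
d = -24
m(v) = -24 + v (m(v) = 1*(v - 24) = 1*(-24 + v) = -24 + v)
I(-12)*(m(-14) - 80) = 4*((-24 - 14) - 80) = 4*(-38 - 80) = 4*(-118) = -472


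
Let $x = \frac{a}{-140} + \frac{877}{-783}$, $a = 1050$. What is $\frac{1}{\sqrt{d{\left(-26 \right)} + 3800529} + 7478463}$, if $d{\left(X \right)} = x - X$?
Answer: $\frac{11711273058}{87582316295494223} - \frac{3 \sqrt{1035588079794}}{87582316295494223} \approx 1.3368 \cdot 10^{-7}$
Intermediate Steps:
$x = - \frac{13499}{1566}$ ($x = \frac{1050}{-140} + \frac{877}{-783} = 1050 \left(- \frac{1}{140}\right) + 877 \left(- \frac{1}{783}\right) = - \frac{15}{2} - \frac{877}{783} = - \frac{13499}{1566} \approx -8.6201$)
$d{\left(X \right)} = - \frac{13499}{1566} - X$
$\frac{1}{\sqrt{d{\left(-26 \right)} + 3800529} + 7478463} = \frac{1}{\sqrt{\left(- \frac{13499}{1566} - -26\right) + 3800529} + 7478463} = \frac{1}{\sqrt{\left(- \frac{13499}{1566} + 26\right) + 3800529} + 7478463} = \frac{1}{\sqrt{\frac{27217}{1566} + 3800529} + 7478463} = \frac{1}{\sqrt{\frac{5951655631}{1566}} + 7478463} = \frac{1}{\frac{\sqrt{1035588079794}}{522} + 7478463} = \frac{1}{7478463 + \frac{\sqrt{1035588079794}}{522}}$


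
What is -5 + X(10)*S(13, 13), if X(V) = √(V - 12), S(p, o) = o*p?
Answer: -5 + 169*I*√2 ≈ -5.0 + 239.0*I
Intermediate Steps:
X(V) = √(-12 + V)
-5 + X(10)*S(13, 13) = -5 + √(-12 + 10)*(13*13) = -5 + √(-2)*169 = -5 + (I*√2)*169 = -5 + 169*I*√2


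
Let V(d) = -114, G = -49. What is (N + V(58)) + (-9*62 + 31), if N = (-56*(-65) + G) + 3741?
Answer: 6691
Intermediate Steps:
N = 7332 (N = (-56*(-65) - 49) + 3741 = (3640 - 49) + 3741 = 3591 + 3741 = 7332)
(N + V(58)) + (-9*62 + 31) = (7332 - 114) + (-9*62 + 31) = 7218 + (-558 + 31) = 7218 - 527 = 6691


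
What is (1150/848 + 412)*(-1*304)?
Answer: -6659994/53 ≈ -1.2566e+5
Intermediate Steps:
(1150/848 + 412)*(-1*304) = (1150*(1/848) + 412)*(-304) = (575/424 + 412)*(-304) = (175263/424)*(-304) = -6659994/53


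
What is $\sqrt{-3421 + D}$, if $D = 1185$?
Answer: $2 i \sqrt{559} \approx 47.286 i$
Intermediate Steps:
$\sqrt{-3421 + D} = \sqrt{-3421 + 1185} = \sqrt{-2236} = 2 i \sqrt{559}$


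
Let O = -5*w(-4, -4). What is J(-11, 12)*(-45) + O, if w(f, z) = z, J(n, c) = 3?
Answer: -115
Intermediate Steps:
O = 20 (O = -5*(-4) = 20)
J(-11, 12)*(-45) + O = 3*(-45) + 20 = -135 + 20 = -115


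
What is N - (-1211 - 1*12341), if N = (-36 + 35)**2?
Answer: 13553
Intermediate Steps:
N = 1 (N = (-1)**2 = 1)
N - (-1211 - 1*12341) = 1 - (-1211 - 1*12341) = 1 - (-1211 - 12341) = 1 - 1*(-13552) = 1 + 13552 = 13553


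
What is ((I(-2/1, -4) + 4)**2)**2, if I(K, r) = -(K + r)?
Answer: 10000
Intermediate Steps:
I(K, r) = -K - r
((I(-2/1, -4) + 4)**2)**2 = (((-(-2)/1 - 1*(-4)) + 4)**2)**2 = (((-(-2) + 4) + 4)**2)**2 = (((-1*(-2) + 4) + 4)**2)**2 = (((2 + 4) + 4)**2)**2 = ((6 + 4)**2)**2 = (10**2)**2 = 100**2 = 10000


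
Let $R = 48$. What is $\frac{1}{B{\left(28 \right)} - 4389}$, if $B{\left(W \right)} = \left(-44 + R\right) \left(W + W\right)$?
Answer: $- \frac{1}{4165} \approx -0.0002401$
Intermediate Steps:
$B{\left(W \right)} = 8 W$ ($B{\left(W \right)} = \left(-44 + 48\right) \left(W + W\right) = 4 \cdot 2 W = 8 W$)
$\frac{1}{B{\left(28 \right)} - 4389} = \frac{1}{8 \cdot 28 - 4389} = \frac{1}{224 - 4389} = \frac{1}{-4165} = - \frac{1}{4165}$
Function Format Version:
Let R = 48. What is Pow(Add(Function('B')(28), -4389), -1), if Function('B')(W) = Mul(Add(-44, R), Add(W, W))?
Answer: Rational(-1, 4165) ≈ -0.00024010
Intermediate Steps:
Function('B')(W) = Mul(8, W) (Function('B')(W) = Mul(Add(-44, 48), Add(W, W)) = Mul(4, Mul(2, W)) = Mul(8, W))
Pow(Add(Function('B')(28), -4389), -1) = Pow(Add(Mul(8, 28), -4389), -1) = Pow(Add(224, -4389), -1) = Pow(-4165, -1) = Rational(-1, 4165)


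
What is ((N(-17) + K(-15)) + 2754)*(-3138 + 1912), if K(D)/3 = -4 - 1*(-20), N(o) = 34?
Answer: -3476936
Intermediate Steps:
K(D) = 48 (K(D) = 3*(-4 - 1*(-20)) = 3*(-4 + 20) = 3*16 = 48)
((N(-17) + K(-15)) + 2754)*(-3138 + 1912) = ((34 + 48) + 2754)*(-3138 + 1912) = (82 + 2754)*(-1226) = 2836*(-1226) = -3476936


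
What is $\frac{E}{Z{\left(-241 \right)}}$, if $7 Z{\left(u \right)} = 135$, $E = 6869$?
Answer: $\frac{48083}{135} \approx 356.17$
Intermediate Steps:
$Z{\left(u \right)} = \frac{135}{7}$ ($Z{\left(u \right)} = \frac{1}{7} \cdot 135 = \frac{135}{7}$)
$\frac{E}{Z{\left(-241 \right)}} = \frac{6869}{\frac{135}{7}} = 6869 \cdot \frac{7}{135} = \frac{48083}{135}$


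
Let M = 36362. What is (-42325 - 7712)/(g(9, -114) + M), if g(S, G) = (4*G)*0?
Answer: -50037/36362 ≈ -1.3761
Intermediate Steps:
g(S, G) = 0
(-42325 - 7712)/(g(9, -114) + M) = (-42325 - 7712)/(0 + 36362) = -50037/36362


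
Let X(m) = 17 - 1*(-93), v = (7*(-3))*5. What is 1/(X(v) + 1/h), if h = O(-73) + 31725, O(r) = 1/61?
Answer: 1935226/212874921 ≈ 0.0090909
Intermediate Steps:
O(r) = 1/61
h = 1935226/61 (h = 1/61 + 31725 = 1935226/61 ≈ 31725.)
v = -105 (v = -21*5 = -105)
X(m) = 110 (X(m) = 17 + 93 = 110)
1/(X(v) + 1/h) = 1/(110 + 1/(1935226/61)) = 1/(110 + 61/1935226) = 1/(212874921/1935226) = 1935226/212874921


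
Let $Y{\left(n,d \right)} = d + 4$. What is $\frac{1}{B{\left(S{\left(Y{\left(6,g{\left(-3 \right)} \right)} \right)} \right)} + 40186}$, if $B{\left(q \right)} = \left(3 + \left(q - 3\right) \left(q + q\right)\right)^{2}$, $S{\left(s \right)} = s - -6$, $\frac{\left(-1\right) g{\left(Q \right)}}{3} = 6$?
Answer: $\frac{1}{72227} \approx 1.3845 \cdot 10^{-5}$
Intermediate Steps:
$g{\left(Q \right)} = -18$ ($g{\left(Q \right)} = \left(-3\right) 6 = -18$)
$Y{\left(n,d \right)} = 4 + d$
$S{\left(s \right)} = 6 + s$ ($S{\left(s \right)} = s + 6 = 6 + s$)
$B{\left(q \right)} = \left(3 + 2 q \left(-3 + q\right)\right)^{2}$ ($B{\left(q \right)} = \left(3 + \left(-3 + q\right) 2 q\right)^{2} = \left(3 + 2 q \left(-3 + q\right)\right)^{2}$)
$\frac{1}{B{\left(S{\left(Y{\left(6,g{\left(-3 \right)} \right)} \right)} \right)} + 40186} = \frac{1}{\left(3 - 6 \left(6 + \left(4 - 18\right)\right) + 2 \left(6 + \left(4 - 18\right)\right)^{2}\right)^{2} + 40186} = \frac{1}{\left(3 - 6 \left(6 - 14\right) + 2 \left(6 - 14\right)^{2}\right)^{2} + 40186} = \frac{1}{\left(3 - -48 + 2 \left(-8\right)^{2}\right)^{2} + 40186} = \frac{1}{\left(3 + 48 + 2 \cdot 64\right)^{2} + 40186} = \frac{1}{\left(3 + 48 + 128\right)^{2} + 40186} = \frac{1}{179^{2} + 40186} = \frac{1}{32041 + 40186} = \frac{1}{72227}$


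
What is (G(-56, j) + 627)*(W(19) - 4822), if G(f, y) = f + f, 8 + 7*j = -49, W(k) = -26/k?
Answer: -47196660/19 ≈ -2.4840e+6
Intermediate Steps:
j = -57/7 (j = -8/7 + (1/7)*(-49) = -8/7 - 7 = -57/7 ≈ -8.1429)
G(f, y) = 2*f
(G(-56, j) + 627)*(W(19) - 4822) = (2*(-56) + 627)*(-26/19 - 4822) = (-112 + 627)*(-26*1/19 - 4822) = 515*(-26/19 - 4822) = 515*(-91644/19) = -47196660/19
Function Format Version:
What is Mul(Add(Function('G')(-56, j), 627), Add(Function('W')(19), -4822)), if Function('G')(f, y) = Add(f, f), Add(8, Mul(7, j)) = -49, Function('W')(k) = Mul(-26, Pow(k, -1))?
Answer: Rational(-47196660, 19) ≈ -2.4840e+6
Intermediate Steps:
j = Rational(-57, 7) (j = Add(Rational(-8, 7), Mul(Rational(1, 7), -49)) = Add(Rational(-8, 7), -7) = Rational(-57, 7) ≈ -8.1429)
Function('G')(f, y) = Mul(2, f)
Mul(Add(Function('G')(-56, j), 627), Add(Function('W')(19), -4822)) = Mul(Add(Mul(2, -56), 627), Add(Mul(-26, Pow(19, -1)), -4822)) = Mul(Add(-112, 627), Add(Mul(-26, Rational(1, 19)), -4822)) = Mul(515, Add(Rational(-26, 19), -4822)) = Mul(515, Rational(-91644, 19)) = Rational(-47196660, 19)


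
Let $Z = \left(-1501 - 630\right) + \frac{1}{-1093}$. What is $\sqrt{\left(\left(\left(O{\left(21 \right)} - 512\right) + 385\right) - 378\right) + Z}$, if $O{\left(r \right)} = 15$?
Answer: $\frac{3 i \sqrt{347908458}}{1093} \approx 51.196 i$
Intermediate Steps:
$Z = - \frac{2329184}{1093}$ ($Z = -2131 - \frac{1}{1093} = - \frac{2329184}{1093} \approx -2131.0$)
$\sqrt{\left(\left(\left(O{\left(21 \right)} - 512\right) + 385\right) - 378\right) + Z} = \sqrt{\left(\left(\left(15 - 512\right) + 385\right) - 378\right) - \frac{2329184}{1093}} = \sqrt{\left(\left(-497 + 385\right) - 378\right) - \frac{2329184}{1093}} = \sqrt{\left(-112 - 378\right) - \frac{2329184}{1093}} = \sqrt{-490 - \frac{2329184}{1093}} = \sqrt{- \frac{2864754}{1093}} = \frac{3 i \sqrt{347908458}}{1093}$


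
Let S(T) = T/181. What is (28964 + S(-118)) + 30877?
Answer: 10831103/181 ≈ 59840.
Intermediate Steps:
S(T) = T/181 (S(T) = T*(1/181) = T/181)
(28964 + S(-118)) + 30877 = (28964 + (1/181)*(-118)) + 30877 = (28964 - 118/181) + 30877 = 5242366/181 + 30877 = 10831103/181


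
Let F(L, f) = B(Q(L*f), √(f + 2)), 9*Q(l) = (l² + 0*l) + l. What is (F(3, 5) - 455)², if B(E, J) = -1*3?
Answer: 209764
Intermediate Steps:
Q(l) = l/9 + l²/9 (Q(l) = ((l² + 0*l) + l)/9 = ((l² + 0) + l)/9 = (l² + l)/9 = (l + l²)/9 = l/9 + l²/9)
B(E, J) = -3
F(L, f) = -3
(F(3, 5) - 455)² = (-3 - 455)² = (-458)² = 209764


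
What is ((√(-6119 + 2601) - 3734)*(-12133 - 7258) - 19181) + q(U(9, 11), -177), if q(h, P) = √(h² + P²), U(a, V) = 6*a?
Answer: 72386813 + 3*√3805 - 19391*I*√3518 ≈ 7.2387e+7 - 1.1501e+6*I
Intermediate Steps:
q(h, P) = √(P² + h²)
((√(-6119 + 2601) - 3734)*(-12133 - 7258) - 19181) + q(U(9, 11), -177) = ((√(-6119 + 2601) - 3734)*(-12133 - 7258) - 19181) + √((-177)² + (6*9)²) = ((√(-3518) - 3734)*(-19391) - 19181) + √(31329 + 54²) = ((I*√3518 - 3734)*(-19391) - 19181) + √(31329 + 2916) = ((-3734 + I*√3518)*(-19391) - 19181) + √34245 = ((72405994 - 19391*I*√3518) - 19181) + 3*√3805 = (72386813 - 19391*I*√3518) + 3*√3805 = 72386813 + 3*√3805 - 19391*I*√3518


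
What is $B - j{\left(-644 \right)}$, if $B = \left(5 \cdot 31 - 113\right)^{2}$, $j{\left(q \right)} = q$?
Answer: $2408$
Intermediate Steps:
$B = 1764$ ($B = \left(155 - 113\right)^{2} = 42^{2} = 1764$)
$B - j{\left(-644 \right)} = 1764 - -644 = 1764 + 644 = 2408$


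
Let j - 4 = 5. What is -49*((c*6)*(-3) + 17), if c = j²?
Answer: 70609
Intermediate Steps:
j = 9 (j = 4 + 5 = 9)
c = 81 (c = 9² = 81)
-49*((c*6)*(-3) + 17) = -49*((81*6)*(-3) + 17) = -49*(486*(-3) + 17) = -49*(-1458 + 17) = -49*(-1441) = 70609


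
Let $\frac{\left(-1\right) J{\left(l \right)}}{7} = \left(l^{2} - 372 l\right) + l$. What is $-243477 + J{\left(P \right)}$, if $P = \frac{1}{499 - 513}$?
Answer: $- \frac{6822551}{28} \approx -2.4366 \cdot 10^{5}$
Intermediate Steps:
$P = - \frac{1}{14}$ ($P = \frac{1}{-14} = - \frac{1}{14} \approx -0.071429$)
$J{\left(l \right)} = - 7 l^{2} + 2597 l$ ($J{\left(l \right)} = - 7 \left(\left(l^{2} - 372 l\right) + l\right) = - 7 \left(l^{2} - 371 l\right) = - 7 l^{2} + 2597 l$)
$-243477 + J{\left(P \right)} = -243477 + 7 \left(- \frac{1}{14}\right) \left(371 - - \frac{1}{14}\right) = -243477 + 7 \left(- \frac{1}{14}\right) \left(371 + \frac{1}{14}\right) = -243477 + 7 \left(- \frac{1}{14}\right) \frac{5195}{14} = -243477 - \frac{5195}{28} = - \frac{6822551}{28}$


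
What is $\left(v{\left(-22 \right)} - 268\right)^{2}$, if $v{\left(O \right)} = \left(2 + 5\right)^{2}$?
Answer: $47961$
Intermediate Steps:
$v{\left(O \right)} = 49$ ($v{\left(O \right)} = 7^{2} = 49$)
$\left(v{\left(-22 \right)} - 268\right)^{2} = \left(49 - 268\right)^{2} = \left(-219\right)^{2} = 47961$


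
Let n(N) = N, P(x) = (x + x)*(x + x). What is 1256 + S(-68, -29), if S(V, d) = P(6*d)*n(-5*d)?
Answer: 17561336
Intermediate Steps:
P(x) = 4*x² (P(x) = (2*x)*(2*x) = 4*x²)
S(V, d) = -720*d³ (S(V, d) = (4*(6*d)²)*(-5*d) = (4*(36*d²))*(-5*d) = (144*d²)*(-5*d) = -720*d³)
1256 + S(-68, -29) = 1256 - 720*(-29)³ = 1256 - 720*(-24389) = 1256 + 17560080 = 17561336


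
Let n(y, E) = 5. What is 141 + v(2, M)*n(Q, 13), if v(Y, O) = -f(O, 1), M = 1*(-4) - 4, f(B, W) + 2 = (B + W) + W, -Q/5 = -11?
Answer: 181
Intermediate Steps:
Q = 55 (Q = -5*(-11) = 55)
f(B, W) = -2 + B + 2*W (f(B, W) = -2 + ((B + W) + W) = -2 + (B + 2*W) = -2 + B + 2*W)
M = -8 (M = -4 - 4 = -8)
v(Y, O) = -O (v(Y, O) = -(-2 + O + 2*1) = -(-2 + O + 2) = -O)
141 + v(2, M)*n(Q, 13) = 141 - 1*(-8)*5 = 141 + 8*5 = 141 + 40 = 181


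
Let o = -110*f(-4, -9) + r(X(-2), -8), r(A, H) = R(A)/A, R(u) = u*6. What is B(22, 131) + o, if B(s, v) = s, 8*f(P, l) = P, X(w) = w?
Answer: 83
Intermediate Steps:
f(P, l) = P/8
R(u) = 6*u
r(A, H) = 6 (r(A, H) = (6*A)/A = 6)
o = 61 (o = -55*(-4)/4 + 6 = -110*(-½) + 6 = 55 + 6 = 61)
B(22, 131) + o = 22 + 61 = 83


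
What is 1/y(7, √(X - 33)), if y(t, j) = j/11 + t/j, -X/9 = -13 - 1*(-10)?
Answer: 11*I*√6/71 ≈ 0.3795*I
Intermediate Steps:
X = 27 (X = -9*(-13 - 1*(-10)) = -9*(-13 + 10) = -9*(-3) = 27)
y(t, j) = j/11 + t/j (y(t, j) = j*(1/11) + t/j = j/11 + t/j)
1/y(7, √(X - 33)) = 1/(√(27 - 33)/11 + 7/(√(27 - 33))) = 1/(√(-6)/11 + 7/(√(-6))) = 1/((I*√6)/11 + 7/((I*√6))) = 1/(I*√6/11 + 7*(-I*√6/6)) = 1/(I*√6/11 - 7*I*√6/6) = 1/(-71*I*√6/66) = 11*I*√6/71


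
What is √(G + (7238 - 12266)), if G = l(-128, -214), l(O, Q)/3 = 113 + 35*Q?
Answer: I*√27159 ≈ 164.8*I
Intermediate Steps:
l(O, Q) = 339 + 105*Q (l(O, Q) = 3*(113 + 35*Q) = 339 + 105*Q)
G = -22131 (G = 339 + 105*(-214) = 339 - 22470 = -22131)
√(G + (7238 - 12266)) = √(-22131 + (7238 - 12266)) = √(-22131 - 5028) = √(-27159) = I*√27159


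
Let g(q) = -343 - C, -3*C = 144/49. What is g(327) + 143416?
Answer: 7010625/49 ≈ 1.4307e+5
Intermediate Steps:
C = -48/49 ≈ -0.97959
g(q) = -16759/49 (g(q) = -343 - 1*(-48/49) = -343 + 48/49 = -16759/49)
g(327) + 143416 = -16759/49 + 143416 = 7010625/49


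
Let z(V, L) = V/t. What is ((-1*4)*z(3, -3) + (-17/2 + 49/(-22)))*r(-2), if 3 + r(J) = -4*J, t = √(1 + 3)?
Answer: -920/11 ≈ -83.636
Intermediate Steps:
t = 2 (t = √4 = 2)
z(V, L) = V/2
r(J) = -3 - 4*J
((-1*4)*z(3, -3) + (-17/2 + 49/(-22)))*r(-2) = ((-1*4)*((½)*3) + (-17/2 + 49/(-22)))*(-3 - 4*(-2)) = (-4*3/2 + (-17*½ + 49*(-1/22)))*(-3 + 8) = (-6 + (-17/2 - 49/22))*5 = (-6 - 118/11)*5 = -184/11*5 = -920/11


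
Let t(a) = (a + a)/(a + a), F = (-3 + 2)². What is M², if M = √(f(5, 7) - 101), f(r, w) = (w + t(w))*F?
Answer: -93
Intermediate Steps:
F = 1 (F = (-1)² = 1)
t(a) = 1 (t(a) = (2*a)/((2*a)) = (2*a)*(1/(2*a)) = 1)
f(r, w) = 1 + w (f(r, w) = (w + 1)*1 = (1 + w)*1 = 1 + w)
M = I*√93 (M = √((1 + 7) - 101) = √(8 - 101) = √(-93) = I*√93 ≈ 9.6436*I)
M² = (I*√93)² = -93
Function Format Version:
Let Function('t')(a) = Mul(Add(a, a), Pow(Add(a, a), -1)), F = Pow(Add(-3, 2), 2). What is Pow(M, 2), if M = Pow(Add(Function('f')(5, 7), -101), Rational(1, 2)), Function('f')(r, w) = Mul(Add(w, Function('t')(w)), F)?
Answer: -93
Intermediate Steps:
F = 1 (F = Pow(-1, 2) = 1)
Function('t')(a) = 1 (Function('t')(a) = Mul(Mul(2, a), Pow(Mul(2, a), -1)) = Mul(Mul(2, a), Mul(Rational(1, 2), Pow(a, -1))) = 1)
Function('f')(r, w) = Add(1, w) (Function('f')(r, w) = Mul(Add(w, 1), 1) = Mul(Add(1, w), 1) = Add(1, w))
M = Mul(I, Pow(93, Rational(1, 2))) (M = Pow(Add(Add(1, 7), -101), Rational(1, 2)) = Pow(Add(8, -101), Rational(1, 2)) = Pow(-93, Rational(1, 2)) = Mul(I, Pow(93, Rational(1, 2))) ≈ Mul(9.6436, I))
Pow(M, 2) = Pow(Mul(I, Pow(93, Rational(1, 2))), 2) = -93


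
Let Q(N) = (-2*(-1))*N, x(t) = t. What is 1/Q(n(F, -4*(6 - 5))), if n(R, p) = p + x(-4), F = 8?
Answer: -1/16 ≈ -0.062500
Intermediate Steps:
n(R, p) = -4 + p (n(R, p) = p - 4 = -4 + p)
Q(N) = 2*N
1/Q(n(F, -4*(6 - 5))) = 1/(2*(-4 - 4*(6 - 5))) = 1/(2*(-4 - 4*1)) = 1/(2*(-4 - 4)) = 1/(2*(-8)) = 1/(-16) = -1/16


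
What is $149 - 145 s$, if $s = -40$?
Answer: $5949$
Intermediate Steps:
$149 - 145 s = 149 - -5800 = 149 + 5800 = 5949$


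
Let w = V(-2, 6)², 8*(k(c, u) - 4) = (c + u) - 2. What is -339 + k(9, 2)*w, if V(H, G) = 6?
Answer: -309/2 ≈ -154.50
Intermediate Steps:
k(c, u) = 15/4 + c/8 + u/8 (k(c, u) = 4 + ((c + u) - 2)/8 = 4 + (-2 + c + u)/8 = 4 + (-¼ + c/8 + u/8) = 15/4 + c/8 + u/8)
w = 36 (w = 6² = 36)
-339 + k(9, 2)*w = -339 + (15/4 + (⅛)*9 + (⅛)*2)*36 = -339 + (15/4 + 9/8 + ¼)*36 = -339 + (41/8)*36 = -339 + 369/2 = -309/2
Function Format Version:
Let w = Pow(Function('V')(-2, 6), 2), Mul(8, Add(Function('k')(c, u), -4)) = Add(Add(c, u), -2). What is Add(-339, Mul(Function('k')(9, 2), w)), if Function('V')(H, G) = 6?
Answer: Rational(-309, 2) ≈ -154.50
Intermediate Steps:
Function('k')(c, u) = Add(Rational(15, 4), Mul(Rational(1, 8), c), Mul(Rational(1, 8), u)) (Function('k')(c, u) = Add(4, Mul(Rational(1, 8), Add(Add(c, u), -2))) = Add(4, Mul(Rational(1, 8), Add(-2, c, u))) = Add(4, Add(Rational(-1, 4), Mul(Rational(1, 8), c), Mul(Rational(1, 8), u))) = Add(Rational(15, 4), Mul(Rational(1, 8), c), Mul(Rational(1, 8), u)))
w = 36 (w = Pow(6, 2) = 36)
Add(-339, Mul(Function('k')(9, 2), w)) = Add(-339, Mul(Add(Rational(15, 4), Mul(Rational(1, 8), 9), Mul(Rational(1, 8), 2)), 36)) = Add(-339, Mul(Add(Rational(15, 4), Rational(9, 8), Rational(1, 4)), 36)) = Add(-339, Mul(Rational(41, 8), 36)) = Add(-339, Rational(369, 2)) = Rational(-309, 2)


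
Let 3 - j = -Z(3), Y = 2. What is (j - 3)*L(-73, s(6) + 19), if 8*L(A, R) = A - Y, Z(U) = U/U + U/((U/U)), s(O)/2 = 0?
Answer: -75/2 ≈ -37.500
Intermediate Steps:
s(O) = 0 (s(O) = 2*0 = 0)
Z(U) = 1 + U (Z(U) = 1 + U/1 = 1 + U*1 = 1 + U)
L(A, R) = -¼ + A/8 (L(A, R) = (A - 1*2)/8 = (A - 2)/8 = (-2 + A)/8 = -¼ + A/8)
j = 7 (j = 3 - (-1)*(1 + 3) = 3 - (-1)*4 = 3 - 1*(-4) = 3 + 4 = 7)
(j - 3)*L(-73, s(6) + 19) = (7 - 3)*(-¼ + (⅛)*(-73)) = 4*(-¼ - 73/8) = 4*(-75/8) = -75/2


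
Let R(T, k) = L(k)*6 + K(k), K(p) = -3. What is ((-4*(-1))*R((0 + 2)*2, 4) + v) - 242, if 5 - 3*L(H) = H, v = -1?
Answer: -247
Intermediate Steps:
L(H) = 5/3 - H/3
R(T, k) = 7 - 2*k (R(T, k) = (5/3 - k/3)*6 - 3 = (10 - 2*k) - 3 = 7 - 2*k)
((-4*(-1))*R((0 + 2)*2, 4) + v) - 242 = ((-4*(-1))*(7 - 2*4) - 1) - 242 = (4*(7 - 8) - 1) - 242 = (4*(-1) - 1) - 242 = (-4 - 1) - 242 = -5 - 242 = -247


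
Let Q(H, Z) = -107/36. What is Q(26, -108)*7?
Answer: -749/36 ≈ -20.806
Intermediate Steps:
Q(H, Z) = -107/36 (Q(H, Z) = -107*1/36 = -107/36)
Q(26, -108)*7 = -107/36*7 = -749/36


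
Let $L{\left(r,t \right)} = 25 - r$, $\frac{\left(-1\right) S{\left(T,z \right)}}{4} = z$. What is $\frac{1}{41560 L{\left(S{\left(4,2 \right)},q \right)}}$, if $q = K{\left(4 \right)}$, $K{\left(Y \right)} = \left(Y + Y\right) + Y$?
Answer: $\frac{1}{1371480} \approx 7.2914 \cdot 10^{-7}$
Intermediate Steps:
$S{\left(T,z \right)} = - 4 z$
$K{\left(Y \right)} = 3 Y$ ($K{\left(Y \right)} = 2 Y + Y = 3 Y$)
$q = 12$ ($q = 3 \cdot 4 = 12$)
$\frac{1}{41560 L{\left(S{\left(4,2 \right)},q \right)}} = \frac{1}{41560 \left(25 - \left(-4\right) 2\right)} = \frac{1}{41560 \left(25 - -8\right)} = \frac{1}{41560 \left(25 + 8\right)} = \frac{1}{41560 \cdot 33} = \frac{1}{41560} \cdot \frac{1}{33} = \frac{1}{1371480}$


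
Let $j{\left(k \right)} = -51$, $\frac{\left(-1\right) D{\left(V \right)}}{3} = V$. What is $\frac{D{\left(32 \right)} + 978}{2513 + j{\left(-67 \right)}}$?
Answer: $\frac{441}{1231} \approx 0.35825$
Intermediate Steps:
$D{\left(V \right)} = - 3 V$
$\frac{D{\left(32 \right)} + 978}{2513 + j{\left(-67 \right)}} = \frac{\left(-3\right) 32 + 978}{2513 - 51} = \frac{-96 + 978}{2462} = 882 \cdot \frac{1}{2462} = \frac{441}{1231}$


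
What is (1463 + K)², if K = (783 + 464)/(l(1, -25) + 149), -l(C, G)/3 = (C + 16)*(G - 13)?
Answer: 9330141302784/4355569 ≈ 2.1421e+6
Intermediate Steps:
l(C, G) = -3*(-13 + G)*(16 + C) (l(C, G) = -3*(C + 16)*(G - 13) = -3*(16 + C)*(-13 + G) = -3*(-13 + G)*(16 + C))
K = 1247/2087 (K = (783 + 464)/((624 - 48*(-25) + 39*1 - 3*1*(-25)) + 149) = 1247/((624 + 1200 + 39 + 75) + 149) = 1247/(1938 + 149) = 1247/2087 ≈ 0.59751)
(1463 + K)² = (1463 + 1247/2087)² = (3054528/2087)² = 9330141302784/4355569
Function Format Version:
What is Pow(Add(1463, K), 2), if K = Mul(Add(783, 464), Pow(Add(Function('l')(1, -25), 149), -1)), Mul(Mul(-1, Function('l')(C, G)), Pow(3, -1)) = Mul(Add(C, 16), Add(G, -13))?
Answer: Rational(9330141302784, 4355569) ≈ 2.1421e+6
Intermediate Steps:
Function('l')(C, G) = Mul(-3, Add(-13, G), Add(16, C)) (Function('l')(C, G) = Mul(-3, Mul(Add(C, 16), Add(G, -13))) = Mul(-3, Mul(Add(16, C), Add(-13, G))) = Mul(-3, Mul(Add(-13, G), Add(16, C))) = Mul(-3, Add(-13, G), Add(16, C)))
K = Rational(1247, 2087) (K = Mul(Add(783, 464), Pow(Add(Add(624, Mul(-48, -25), Mul(39, 1), Mul(-3, 1, -25)), 149), -1)) = Mul(1247, Pow(Add(Add(624, 1200, 39, 75), 149), -1)) = Mul(1247, Pow(Add(1938, 149), -1)) = Mul(1247, Pow(2087, -1)) = Mul(1247, Rational(1, 2087)) = Rational(1247, 2087) ≈ 0.59751)
Pow(Add(1463, K), 2) = Pow(Add(1463, Rational(1247, 2087)), 2) = Pow(Rational(3054528, 2087), 2) = Rational(9330141302784, 4355569)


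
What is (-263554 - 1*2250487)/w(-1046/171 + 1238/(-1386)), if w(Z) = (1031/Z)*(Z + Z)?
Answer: -2514041/2062 ≈ -1219.2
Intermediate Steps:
w(Z) = 2062 (w(Z) = (1031/Z)*(2*Z) = 2062)
(-263554 - 1*2250487)/w(-1046/171 + 1238/(-1386)) = (-263554 - 1*2250487)/2062 = (-263554 - 2250487)*(1/2062) = -2514041*1/2062 = -2514041/2062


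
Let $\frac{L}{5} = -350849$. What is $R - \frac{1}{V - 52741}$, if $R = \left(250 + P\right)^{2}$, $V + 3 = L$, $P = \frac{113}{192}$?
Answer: $\frac{4182927946151405}{66612842496} \approx 62795.0$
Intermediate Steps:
$L = -1754245$ ($L = 5 \left(-350849\right) = -1754245$)
$P = \frac{113}{192}$ ($P = 113 \cdot \frac{1}{192} = \frac{113}{192} \approx 0.58854$)
$V = -1754248$ ($V = -3 - 1754245 = -1754248$)
$R = \frac{2314860769}{36864}$ ($R = \left(250 + \frac{113}{192}\right)^{2} = \left(\frac{48113}{192}\right)^{2} = \frac{2314860769}{36864} \approx 62795.0$)
$R - \frac{1}{V - 52741} = \frac{2314860769}{36864} - \frac{1}{-1754248 - 52741} = \frac{2314860769}{36864} - \frac{1}{-1806989} = \frac{2314860769}{36864} - - \frac{1}{1806989} = \frac{2314860769}{36864} + \frac{1}{1806989} = \frac{4182927946151405}{66612842496}$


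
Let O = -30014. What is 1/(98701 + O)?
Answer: 1/68687 ≈ 1.4559e-5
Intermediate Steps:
1/(98701 + O) = 1/(98701 - 30014) = 1/68687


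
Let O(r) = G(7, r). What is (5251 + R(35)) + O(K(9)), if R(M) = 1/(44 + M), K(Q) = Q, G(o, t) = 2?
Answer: 414988/79 ≈ 5253.0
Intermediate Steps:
O(r) = 2
(5251 + R(35)) + O(K(9)) = (5251 + 1/(44 + 35)) + 2 = (5251 + 1/79) + 2 = 414830/79 + 2 = 414988/79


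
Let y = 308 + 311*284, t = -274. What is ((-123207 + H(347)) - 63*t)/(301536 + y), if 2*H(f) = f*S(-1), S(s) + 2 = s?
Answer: -23659/86704 ≈ -0.27287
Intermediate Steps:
S(s) = -2 + s
H(f) = -3*f/2 (H(f) = (f*(-2 - 1))/2 = (f*(-3))/2 = (-3*f)/2 = -3*f/2)
y = 88632 (y = 308 + 88324 = 88632)
((-123207 + H(347)) - 63*t)/(301536 + y) = ((-123207 - 3/2*347) - 63*(-274))/(301536 + 88632) = ((-123207 - 1041/2) + 17262)/390168 = (-247455/2 + 17262)*(1/390168) = -212931/2*1/390168 = -23659/86704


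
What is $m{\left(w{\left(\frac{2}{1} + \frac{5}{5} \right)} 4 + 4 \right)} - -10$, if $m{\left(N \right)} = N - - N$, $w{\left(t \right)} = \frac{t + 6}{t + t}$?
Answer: $30$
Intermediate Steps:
$w{\left(t \right)} = \frac{6 + t}{2 t}$
$m{\left(N \right)} = 2 N$ ($m{\left(N \right)} = N + N = 2 N$)
$m{\left(w{\left(\frac{2}{1} + \frac{5}{5} \right)} 4 + 4 \right)} - -10 = 2 \left(\frac{6 + \left(\frac{2}{1} + \frac{5}{5}\right)}{2 \left(\frac{2}{1} + \frac{5}{5}\right)} 4 + 4\right) - -10 = 2 \left(\frac{6 + \left(2 \cdot 1 + 5 \cdot \frac{1}{5}\right)}{2 \left(2 \cdot 1 + 5 \cdot \frac{1}{5}\right)} 4 + 4\right) + 10 = 2 \left(\frac{6 + \left(2 + 1\right)}{2 \left(2 + 1\right)} 4 + 4\right) + 10 = 2 \left(\frac{6 + 3}{2 \cdot 3} \cdot 4 + 4\right) + 10 = 2 \left(\frac{1}{2} \cdot \frac{1}{3} \cdot 9 \cdot 4 + 4\right) + 10 = 2 \left(\frac{3}{2} \cdot 4 + 4\right) + 10 = 2 \left(6 + 4\right) + 10 = 2 \cdot 10 + 10 = 20 + 10 = 30$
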